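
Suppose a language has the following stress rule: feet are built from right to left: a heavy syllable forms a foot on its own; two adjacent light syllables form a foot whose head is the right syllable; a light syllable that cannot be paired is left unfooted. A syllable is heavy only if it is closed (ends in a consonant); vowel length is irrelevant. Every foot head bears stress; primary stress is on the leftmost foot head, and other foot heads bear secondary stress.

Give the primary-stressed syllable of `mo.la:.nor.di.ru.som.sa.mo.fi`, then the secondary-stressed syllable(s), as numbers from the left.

Weights: 1 mo L, 2 la: L, 3 nor H, 4 di L, 5 ru L, 6 som H, 7 sa L, 8 mo L, 9 fi L.
Parse right to left (heavy = foot alone; LL = one foot; stranded L unfooted): (mo.ˈla:) (ˈnor) (di.ˈru) (ˈsom) sa (mo.ˈfi).
Foot heads: 2, 3, 5, 6, 9.
Primary stress on the leftmost head = syllable 2.
Secondary stress on 3, 5, 6, 9: mo.ˈla:.ˌnor.di.ˌru.ˌsom.sa.mo.ˌfi.

primary 2, secondary 3, 5, 6, 9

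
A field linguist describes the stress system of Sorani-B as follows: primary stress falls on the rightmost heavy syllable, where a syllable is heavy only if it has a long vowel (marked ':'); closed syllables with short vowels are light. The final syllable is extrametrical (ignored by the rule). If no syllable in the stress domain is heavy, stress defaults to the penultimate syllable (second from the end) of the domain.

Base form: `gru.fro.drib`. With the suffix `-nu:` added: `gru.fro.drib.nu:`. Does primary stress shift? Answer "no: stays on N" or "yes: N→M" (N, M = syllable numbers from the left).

yes: 1→2

Base `gru.fro.drib` (3 syllables):
  The final syllable (3, drib) is extrametrical; the stress domain is syllables 1–2.
  Weights: 1 gru L, 2 fro L.
  No heavy syllable in the domain; default to the penultimate syllable (second from the end) of the domain = syllable 1.
  → primary stress on syllable 1.
Suffixed `gru.fro.drib.nu:` (4 syllables):
  The final syllable (4, nu:) is extrametrical; the stress domain is syllables 1–3.
  Weights: 1 gru L, 2 fro L, 3 drib L.
  No heavy syllable in the domain; default to the penultimate syllable (second from the end) of the domain = syllable 2.
  → primary stress on syllable 2.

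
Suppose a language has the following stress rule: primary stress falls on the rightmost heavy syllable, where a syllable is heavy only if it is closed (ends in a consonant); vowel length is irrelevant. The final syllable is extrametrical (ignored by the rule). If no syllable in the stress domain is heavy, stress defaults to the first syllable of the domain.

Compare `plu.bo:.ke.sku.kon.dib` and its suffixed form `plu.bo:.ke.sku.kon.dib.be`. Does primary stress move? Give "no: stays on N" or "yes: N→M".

yes: 5→6

Base `plu.bo:.ke.sku.kon.dib` (6 syllables):
  The final syllable (6, dib) is extrametrical; the stress domain is syllables 1–5.
  Weights: 1 plu L, 2 bo: L, 3 ke L, 4 sku L, 5 kon H.
  Heavy syllables in the domain: 5. The rightmost is syllable 5 (kon).
  → primary stress on syllable 5.
Suffixed `plu.bo:.ke.sku.kon.dib.be` (7 syllables):
  The final syllable (7, be) is extrametrical; the stress domain is syllables 1–6.
  Weights: 1 plu L, 2 bo: L, 3 ke L, 4 sku L, 5 kon H, 6 dib H.
  Heavy syllables in the domain: 5, 6. The rightmost is syllable 6 (dib).
  → primary stress on syllable 6.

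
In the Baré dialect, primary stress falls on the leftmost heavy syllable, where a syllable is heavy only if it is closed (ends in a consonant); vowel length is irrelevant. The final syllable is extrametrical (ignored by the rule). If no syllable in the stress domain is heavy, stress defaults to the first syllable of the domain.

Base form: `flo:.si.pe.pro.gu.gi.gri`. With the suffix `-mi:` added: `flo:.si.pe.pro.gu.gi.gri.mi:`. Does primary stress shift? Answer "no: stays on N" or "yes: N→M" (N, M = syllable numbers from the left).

no: stays on 1

Base `flo:.si.pe.pro.gu.gi.gri` (7 syllables):
  The final syllable (7, gri) is extrametrical; the stress domain is syllables 1–6.
  Weights: 1 flo: L, 2 si L, 3 pe L, 4 pro L, 5 gu L, 6 gi L.
  No heavy syllable in the domain; default to the first syllable of the domain = syllable 1.
  → primary stress on syllable 1.
Suffixed `flo:.si.pe.pro.gu.gi.gri.mi:` (8 syllables):
  The final syllable (8, mi:) is extrametrical; the stress domain is syllables 1–7.
  Weights: 1 flo: L, 2 si L, 3 pe L, 4 pro L, 5 gu L, 6 gi L, 7 gri L.
  No heavy syllable in the domain; default to the first syllable of the domain = syllable 1.
  → primary stress on syllable 1.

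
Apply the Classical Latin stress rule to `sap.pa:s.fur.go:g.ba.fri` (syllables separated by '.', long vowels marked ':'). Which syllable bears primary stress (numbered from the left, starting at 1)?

4

Classical Latin: stress the penult if heavy (long vowel or closed), else the antepenult.
Weights: 4 go:g H, 5 ba L, 6 fri L.
The penult (syllable 5, ba) is light, so stress falls on the antepenult (syllable 4, go:g).
Stress on syllable 4: sap.pa:s.fur.ˈgo:g.ba.fri.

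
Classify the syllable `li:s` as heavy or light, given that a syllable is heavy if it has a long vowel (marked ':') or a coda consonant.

`li:s`: long vowel, closed (coda /s/). Long vowel and closed → heavy.

heavy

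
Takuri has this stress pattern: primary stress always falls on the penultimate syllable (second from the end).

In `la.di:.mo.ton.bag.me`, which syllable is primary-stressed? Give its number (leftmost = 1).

5

The word has 6 syllables; the penultimate syllable (second from the end) is syllable 5 (bag).
Primary stress: syllable 5 → la.di:.mo.ton.ˈbag.me.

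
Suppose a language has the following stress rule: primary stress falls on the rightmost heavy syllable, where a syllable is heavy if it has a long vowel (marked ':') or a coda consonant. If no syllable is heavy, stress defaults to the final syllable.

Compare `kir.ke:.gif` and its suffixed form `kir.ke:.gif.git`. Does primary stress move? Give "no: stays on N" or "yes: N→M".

yes: 3→4

Base `kir.ke:.gif` (3 syllables):
  Weights: 1 kir H, 2 ke: H, 3 gif H.
  Heavy syllables in the domain: 1, 2, 3. The rightmost is syllable 3 (gif).
  → primary stress on syllable 3.
Suffixed `kir.ke:.gif.git` (4 syllables):
  Weights: 1 kir H, 2 ke: H, 3 gif H, 4 git H.
  Heavy syllables in the domain: 1, 2, 3, 4. The rightmost is syllable 4 (git).
  → primary stress on syllable 4.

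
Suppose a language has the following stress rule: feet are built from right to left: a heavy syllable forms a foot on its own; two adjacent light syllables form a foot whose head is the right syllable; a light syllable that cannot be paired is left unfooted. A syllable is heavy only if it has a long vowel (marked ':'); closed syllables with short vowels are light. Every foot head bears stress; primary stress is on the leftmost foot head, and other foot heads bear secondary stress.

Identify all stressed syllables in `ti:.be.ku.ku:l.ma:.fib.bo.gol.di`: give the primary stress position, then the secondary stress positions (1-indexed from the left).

Weights: 1 ti: H, 2 be L, 3 ku L, 4 ku:l H, 5 ma: H, 6 fib L, 7 bo L, 8 gol L, 9 di L.
Parse right to left (heavy = foot alone; LL = one foot; stranded L unfooted): (ˈti:) (be.ˈku) (ˈku:l) (ˈma:) (fib.ˈbo) (gol.ˈdi).
Foot heads: 1, 3, 4, 5, 7, 9.
Primary stress on the leftmost head = syllable 1.
Secondary stress on 3, 4, 5, 7, 9: ˈti:.be.ˌku.ˌku:l.ˌma:.fib.ˌbo.gol.ˌdi.

primary 1, secondary 3, 4, 5, 7, 9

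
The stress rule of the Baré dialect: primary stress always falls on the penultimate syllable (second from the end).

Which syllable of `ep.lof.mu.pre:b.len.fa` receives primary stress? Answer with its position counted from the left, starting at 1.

The word has 6 syllables; the penultimate syllable (second from the end) is syllable 5 (len).
Primary stress: syllable 5 → ep.lof.mu.pre:b.ˈlen.fa.

5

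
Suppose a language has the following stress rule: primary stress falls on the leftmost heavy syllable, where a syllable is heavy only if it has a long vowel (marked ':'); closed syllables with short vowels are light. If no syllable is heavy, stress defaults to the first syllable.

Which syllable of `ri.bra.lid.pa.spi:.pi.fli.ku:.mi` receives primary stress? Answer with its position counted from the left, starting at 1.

Weights: 1 ri L, 2 bra L, 3 lid L, 4 pa L, 5 spi: H, 6 pi L, 7 fli L, 8 ku: H, 9 mi L.
Heavy syllables in the domain: 5, 8. The leftmost is syllable 5 (spi:).
Primary stress: syllable 5 → ri.bra.lid.pa.ˈspi:.pi.fli.ku:.mi.

5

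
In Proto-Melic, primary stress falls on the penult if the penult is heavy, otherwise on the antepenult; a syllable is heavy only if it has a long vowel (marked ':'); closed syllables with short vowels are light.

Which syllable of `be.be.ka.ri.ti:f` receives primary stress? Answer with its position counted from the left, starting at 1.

Weights: 3 ka L, 4 ri L, 5 ti:f H.
The penult (syllable 4, ri) is light, so stress falls on the antepenult (syllable 3, ka).
Primary stress: syllable 3 → be.be.ˈka.ri.ti:f.

3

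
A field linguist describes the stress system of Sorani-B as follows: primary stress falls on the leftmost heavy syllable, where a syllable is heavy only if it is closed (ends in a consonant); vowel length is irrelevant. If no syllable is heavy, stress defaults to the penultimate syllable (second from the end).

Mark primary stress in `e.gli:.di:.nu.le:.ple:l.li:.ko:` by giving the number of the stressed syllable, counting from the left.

Weights: 1 e L, 2 gli: L, 3 di: L, 4 nu L, 5 le: L, 6 ple:l H, 7 li: L, 8 ko: L.
Heavy syllables in the domain: 6. The leftmost is syllable 6 (ple:l).
Primary stress: syllable 6 → e.gli:.di:.nu.le:.ˈple:l.li:.ko:.

6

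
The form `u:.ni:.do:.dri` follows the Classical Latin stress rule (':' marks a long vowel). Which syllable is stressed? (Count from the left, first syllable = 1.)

3

Classical Latin: stress the penult if heavy (long vowel or closed), else the antepenult.
Weights: 2 ni: H, 3 do: H, 4 dri L.
The penult (syllable 3, do:) is heavy, so it takes stress.
Stress on syllable 3: u:.ni:.ˈdo:.dri.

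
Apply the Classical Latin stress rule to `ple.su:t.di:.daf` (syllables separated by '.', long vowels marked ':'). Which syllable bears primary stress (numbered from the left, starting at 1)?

3

Classical Latin: stress the penult if heavy (long vowel or closed), else the antepenult.
Weights: 2 su:t H, 3 di: H, 4 daf H.
The penult (syllable 3, di:) is heavy, so it takes stress.
Stress on syllable 3: ple.su:t.ˈdi:.daf.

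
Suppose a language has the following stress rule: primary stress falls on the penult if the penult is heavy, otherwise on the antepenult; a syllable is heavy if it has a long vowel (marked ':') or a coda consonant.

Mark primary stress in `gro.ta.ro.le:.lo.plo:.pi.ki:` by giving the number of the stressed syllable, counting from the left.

Weights: 6 plo: H, 7 pi L, 8 ki: H.
The penult (syllable 7, pi) is light, so stress falls on the antepenult (syllable 6, plo:).
Primary stress: syllable 6 → gro.ta.ro.le:.lo.ˈplo:.pi.ki:.

6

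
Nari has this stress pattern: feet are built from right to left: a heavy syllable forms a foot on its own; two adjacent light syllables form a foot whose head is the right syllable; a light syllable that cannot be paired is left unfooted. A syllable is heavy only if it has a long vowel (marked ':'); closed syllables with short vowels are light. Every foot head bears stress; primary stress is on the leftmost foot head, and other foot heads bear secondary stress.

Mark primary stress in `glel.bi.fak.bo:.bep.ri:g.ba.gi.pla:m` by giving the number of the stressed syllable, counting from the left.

Weights: 1 glel L, 2 bi L, 3 fak L, 4 bo: H, 5 bep L, 6 ri:g H, 7 ba L, 8 gi L, 9 pla:m H.
Parse right to left (heavy = foot alone; LL = one foot; stranded L unfooted): glel (bi.ˈfak) (ˈbo:) bep (ˈri:g) (ba.ˈgi) (ˈpla:m).
Foot heads: 3, 4, 6, 8, 9.
Primary stress on the leftmost head = syllable 3.
Primary stress: syllable 3 → glel.bi.ˈfak.bo:.bep.ri:g.ba.gi.pla:m.

3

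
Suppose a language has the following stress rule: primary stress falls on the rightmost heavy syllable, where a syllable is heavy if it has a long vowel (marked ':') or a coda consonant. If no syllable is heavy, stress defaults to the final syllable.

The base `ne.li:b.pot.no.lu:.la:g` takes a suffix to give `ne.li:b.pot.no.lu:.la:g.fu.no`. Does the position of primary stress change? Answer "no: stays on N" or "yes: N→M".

no: stays on 6

Base `ne.li:b.pot.no.lu:.la:g` (6 syllables):
  Weights: 1 ne L, 2 li:b H, 3 pot H, 4 no L, 5 lu: H, 6 la:g H.
  Heavy syllables in the domain: 2, 3, 5, 6. The rightmost is syllable 6 (la:g).
  → primary stress on syllable 6.
Suffixed `ne.li:b.pot.no.lu:.la:g.fu.no` (8 syllables):
  Weights: 1 ne L, 2 li:b H, 3 pot H, 4 no L, 5 lu: H, 6 la:g H, 7 fu L, 8 no L.
  Heavy syllables in the domain: 2, 3, 5, 6. The rightmost is syllable 6 (la:g).
  → primary stress on syllable 6.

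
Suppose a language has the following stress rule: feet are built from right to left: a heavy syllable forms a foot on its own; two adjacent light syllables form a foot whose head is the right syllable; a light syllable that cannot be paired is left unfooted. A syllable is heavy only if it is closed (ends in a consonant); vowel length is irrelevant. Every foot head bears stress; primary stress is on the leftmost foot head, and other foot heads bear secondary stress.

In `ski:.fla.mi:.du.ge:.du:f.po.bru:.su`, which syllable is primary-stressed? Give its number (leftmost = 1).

Weights: 1 ski: L, 2 fla L, 3 mi: L, 4 du L, 5 ge: L, 6 du:f H, 7 po L, 8 bru: L, 9 su L.
Parse right to left (heavy = foot alone; LL = one foot; stranded L unfooted): ski: (fla.ˈmi:) (du.ˈge:) (ˈdu:f) po (bru:.ˈsu).
Foot heads: 3, 5, 6, 9.
Primary stress on the leftmost head = syllable 3.
Primary stress: syllable 3 → ski:.fla.ˈmi:.du.ge:.du:f.po.bru:.su.

3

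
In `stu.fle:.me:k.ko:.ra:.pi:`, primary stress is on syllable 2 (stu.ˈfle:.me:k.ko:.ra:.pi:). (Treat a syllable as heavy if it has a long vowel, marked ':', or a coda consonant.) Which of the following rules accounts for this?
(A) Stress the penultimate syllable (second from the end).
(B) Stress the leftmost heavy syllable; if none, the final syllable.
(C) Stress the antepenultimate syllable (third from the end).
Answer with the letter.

Rule A → syllable 5 (observed: 2).
Rule B → syllable 2 ✓.
Rule C → syllable 4 (observed: 2).

B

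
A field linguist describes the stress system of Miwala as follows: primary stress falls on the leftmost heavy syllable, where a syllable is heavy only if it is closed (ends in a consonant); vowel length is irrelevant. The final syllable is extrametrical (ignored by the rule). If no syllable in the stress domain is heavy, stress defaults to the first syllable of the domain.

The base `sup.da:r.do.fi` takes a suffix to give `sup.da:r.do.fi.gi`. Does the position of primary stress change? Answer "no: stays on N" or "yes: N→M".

no: stays on 1

Base `sup.da:r.do.fi` (4 syllables):
  The final syllable (4, fi) is extrametrical; the stress domain is syllables 1–3.
  Weights: 1 sup H, 2 da:r H, 3 do L.
  Heavy syllables in the domain: 1, 2. The leftmost is syllable 1 (sup).
  → primary stress on syllable 1.
Suffixed `sup.da:r.do.fi.gi` (5 syllables):
  The final syllable (5, gi) is extrametrical; the stress domain is syllables 1–4.
  Weights: 1 sup H, 2 da:r H, 3 do L, 4 fi L.
  Heavy syllables in the domain: 1, 2. The leftmost is syllable 1 (sup).
  → primary stress on syllable 1.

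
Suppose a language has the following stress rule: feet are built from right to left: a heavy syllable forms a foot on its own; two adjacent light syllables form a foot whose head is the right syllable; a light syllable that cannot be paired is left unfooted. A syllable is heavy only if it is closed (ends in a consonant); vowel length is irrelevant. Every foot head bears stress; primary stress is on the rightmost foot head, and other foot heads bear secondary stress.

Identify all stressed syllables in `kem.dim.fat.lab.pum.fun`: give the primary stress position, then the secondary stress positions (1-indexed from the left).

primary 6, secondary 1, 2, 3, 4, 5

Weights: 1 kem H, 2 dim H, 3 fat H, 4 lab H, 5 pum H, 6 fun H.
Parse right to left (heavy = foot alone; LL = one foot; stranded L unfooted): (ˈkem) (ˈdim) (ˈfat) (ˈlab) (ˈpum) (ˈfun).
Foot heads: 1, 2, 3, 4, 5, 6.
Primary stress on the rightmost head = syllable 6.
Secondary stress on 1, 2, 3, 4, 5: ˌkem.ˌdim.ˌfat.ˌlab.ˌpum.ˈfun.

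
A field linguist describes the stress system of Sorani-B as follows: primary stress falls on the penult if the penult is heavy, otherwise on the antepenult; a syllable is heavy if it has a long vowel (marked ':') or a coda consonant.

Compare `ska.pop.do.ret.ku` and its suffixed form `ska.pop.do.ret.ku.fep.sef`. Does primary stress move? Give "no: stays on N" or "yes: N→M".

Base `ska.pop.do.ret.ku` (5 syllables):
  Weights: 3 do L, 4 ret H, 5 ku L.
  The penult (syllable 4, ret) is heavy, so it takes stress.
  → primary stress on syllable 4.
Suffixed `ska.pop.do.ret.ku.fep.sef` (7 syllables):
  Weights: 5 ku L, 6 fep H, 7 sef H.
  The penult (syllable 6, fep) is heavy, so it takes stress.
  → primary stress on syllable 6.

yes: 4→6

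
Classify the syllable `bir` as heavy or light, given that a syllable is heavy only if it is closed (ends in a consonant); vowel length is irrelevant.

`bir`: short vowel, closed (coda /r/). Closed (coda /r/) → heavy.

heavy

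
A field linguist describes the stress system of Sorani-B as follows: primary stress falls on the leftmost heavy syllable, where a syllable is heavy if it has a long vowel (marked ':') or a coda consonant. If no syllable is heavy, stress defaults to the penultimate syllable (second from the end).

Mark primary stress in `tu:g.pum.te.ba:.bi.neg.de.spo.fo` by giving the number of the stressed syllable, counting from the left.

Weights: 1 tu:g H, 2 pum H, 3 te L, 4 ba: H, 5 bi L, 6 neg H, 7 de L, 8 spo L, 9 fo L.
Heavy syllables in the domain: 1, 2, 4, 6. The leftmost is syllable 1 (tu:g).
Primary stress: syllable 1 → ˈtu:g.pum.te.ba:.bi.neg.de.spo.fo.

1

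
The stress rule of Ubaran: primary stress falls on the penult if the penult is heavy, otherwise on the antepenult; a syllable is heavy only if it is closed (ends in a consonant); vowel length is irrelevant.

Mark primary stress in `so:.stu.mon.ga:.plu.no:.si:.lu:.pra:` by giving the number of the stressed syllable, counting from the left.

7

Weights: 7 si: L, 8 lu: L, 9 pra: L.
The penult (syllable 8, lu:) is light, so stress falls on the antepenult (syllable 7, si:).
Primary stress: syllable 7 → so:.stu.mon.ga:.plu.no:.ˈsi:.lu:.pra:.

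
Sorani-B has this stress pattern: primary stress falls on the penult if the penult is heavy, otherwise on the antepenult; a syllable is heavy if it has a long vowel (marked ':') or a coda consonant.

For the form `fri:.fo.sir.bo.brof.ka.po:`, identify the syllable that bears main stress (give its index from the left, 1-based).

Weights: 5 brof H, 6 ka L, 7 po: H.
The penult (syllable 6, ka) is light, so stress falls on the antepenult (syllable 5, brof).
Primary stress: syllable 5 → fri:.fo.sir.bo.ˈbrof.ka.po:.

5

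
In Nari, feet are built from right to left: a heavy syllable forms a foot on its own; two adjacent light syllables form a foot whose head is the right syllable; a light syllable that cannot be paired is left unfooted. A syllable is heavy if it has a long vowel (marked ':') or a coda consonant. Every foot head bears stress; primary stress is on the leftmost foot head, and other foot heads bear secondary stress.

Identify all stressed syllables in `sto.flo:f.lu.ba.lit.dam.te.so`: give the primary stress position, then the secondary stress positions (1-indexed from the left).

primary 2, secondary 4, 5, 6, 8

Weights: 1 sto L, 2 flo:f H, 3 lu L, 4 ba L, 5 lit H, 6 dam H, 7 te L, 8 so L.
Parse right to left (heavy = foot alone; LL = one foot; stranded L unfooted): sto (ˈflo:f) (lu.ˈba) (ˈlit) (ˈdam) (te.ˈso).
Foot heads: 2, 4, 5, 6, 8.
Primary stress on the leftmost head = syllable 2.
Secondary stress on 4, 5, 6, 8: sto.ˈflo:f.lu.ˌba.ˌlit.ˌdam.te.ˌso.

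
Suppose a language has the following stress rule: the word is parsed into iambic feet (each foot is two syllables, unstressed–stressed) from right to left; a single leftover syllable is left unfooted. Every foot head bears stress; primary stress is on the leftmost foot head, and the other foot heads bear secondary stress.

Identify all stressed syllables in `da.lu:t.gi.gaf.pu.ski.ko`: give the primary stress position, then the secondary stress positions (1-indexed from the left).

Parse right to left into iambic (σˈσ) feet: da (lu:t.ˈgi) (gaf.ˈpu) (ski.ˈko). Syllable 1 is left unfooted.
Foot heads (stressed positions): 3, 5, 7.
End Rule Leftmost: primary stress on the leftmost head = syllable 3.
Secondary stress on 5, 7: da.lu:t.ˈgi.gaf.ˌpu.ski.ˌko.

primary 3, secondary 5, 7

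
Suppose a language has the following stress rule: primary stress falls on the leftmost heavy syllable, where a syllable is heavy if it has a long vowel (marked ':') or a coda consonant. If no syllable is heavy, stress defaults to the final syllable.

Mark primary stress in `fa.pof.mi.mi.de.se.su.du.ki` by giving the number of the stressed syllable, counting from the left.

Weights: 1 fa L, 2 pof H, 3 mi L, 4 mi L, 5 de L, 6 se L, 7 su L, 8 du L, 9 ki L.
Heavy syllables in the domain: 2. The leftmost is syllable 2 (pof).
Primary stress: syllable 2 → fa.ˈpof.mi.mi.de.se.su.du.ki.

2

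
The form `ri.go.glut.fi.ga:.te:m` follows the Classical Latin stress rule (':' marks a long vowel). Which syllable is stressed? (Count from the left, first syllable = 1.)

5

Classical Latin: stress the penult if heavy (long vowel or closed), else the antepenult.
Weights: 4 fi L, 5 ga: H, 6 te:m H.
The penult (syllable 5, ga:) is heavy, so it takes stress.
Stress on syllable 5: ri.go.glut.fi.ˈga:.te:m.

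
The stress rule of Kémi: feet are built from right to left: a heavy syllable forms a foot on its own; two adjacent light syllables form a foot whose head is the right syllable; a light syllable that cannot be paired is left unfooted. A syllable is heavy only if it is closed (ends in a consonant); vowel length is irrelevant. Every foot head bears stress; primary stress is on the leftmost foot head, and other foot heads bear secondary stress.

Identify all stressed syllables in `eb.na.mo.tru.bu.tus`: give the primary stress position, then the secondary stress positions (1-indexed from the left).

Weights: 1 eb H, 2 na L, 3 mo L, 4 tru L, 5 bu L, 6 tus H.
Parse right to left (heavy = foot alone; LL = one foot; stranded L unfooted): (ˈeb) (na.ˈmo) (tru.ˈbu) (ˈtus).
Foot heads: 1, 3, 5, 6.
Primary stress on the leftmost head = syllable 1.
Secondary stress on 3, 5, 6: ˈeb.na.ˌmo.tru.ˌbu.ˌtus.

primary 1, secondary 3, 5, 6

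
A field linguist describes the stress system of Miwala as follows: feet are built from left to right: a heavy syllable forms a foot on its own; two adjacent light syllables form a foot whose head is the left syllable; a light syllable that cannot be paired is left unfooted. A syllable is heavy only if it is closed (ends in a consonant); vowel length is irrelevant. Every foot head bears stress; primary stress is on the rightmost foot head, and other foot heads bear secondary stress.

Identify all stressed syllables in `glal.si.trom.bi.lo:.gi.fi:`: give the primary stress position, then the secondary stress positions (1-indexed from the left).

primary 6, secondary 1, 3, 4

Weights: 1 glal H, 2 si L, 3 trom H, 4 bi L, 5 lo: L, 6 gi L, 7 fi: L.
Parse left to right (heavy = foot alone; LL = one foot; stranded L unfooted): (ˈglal) si (ˈtrom) (ˈbi.lo:) (ˈgi.fi:).
Foot heads: 1, 3, 4, 6.
Primary stress on the rightmost head = syllable 6.
Secondary stress on 1, 3, 4: ˌglal.si.ˌtrom.ˌbi.lo:.ˈgi.fi:.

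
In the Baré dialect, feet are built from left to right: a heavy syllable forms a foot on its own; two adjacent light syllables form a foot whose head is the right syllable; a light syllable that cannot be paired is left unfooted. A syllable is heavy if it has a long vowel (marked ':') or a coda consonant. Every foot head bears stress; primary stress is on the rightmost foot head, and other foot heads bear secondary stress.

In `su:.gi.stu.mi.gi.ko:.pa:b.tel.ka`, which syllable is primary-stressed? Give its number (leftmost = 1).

8

Weights: 1 su: H, 2 gi L, 3 stu L, 4 mi L, 5 gi L, 6 ko: H, 7 pa:b H, 8 tel H, 9 ka L.
Parse left to right (heavy = foot alone; LL = one foot; stranded L unfooted): (ˈsu:) (gi.ˈstu) (mi.ˈgi) (ˈko:) (ˈpa:b) (ˈtel) ka.
Foot heads: 1, 3, 5, 6, 7, 8.
Primary stress on the rightmost head = syllable 8.
Primary stress: syllable 8 → su:.gi.stu.mi.gi.ko:.pa:b.ˈtel.ka.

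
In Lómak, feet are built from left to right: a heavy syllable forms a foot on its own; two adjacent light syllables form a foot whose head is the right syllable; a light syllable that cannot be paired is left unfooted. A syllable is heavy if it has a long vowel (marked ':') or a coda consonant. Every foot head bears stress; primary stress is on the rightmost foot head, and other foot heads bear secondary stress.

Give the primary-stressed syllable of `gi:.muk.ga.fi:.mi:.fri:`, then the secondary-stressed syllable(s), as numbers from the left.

primary 6, secondary 1, 2, 4, 5

Weights: 1 gi: H, 2 muk H, 3 ga L, 4 fi: H, 5 mi: H, 6 fri: H.
Parse left to right (heavy = foot alone; LL = one foot; stranded L unfooted): (ˈgi:) (ˈmuk) ga (ˈfi:) (ˈmi:) (ˈfri:).
Foot heads: 1, 2, 4, 5, 6.
Primary stress on the rightmost head = syllable 6.
Secondary stress on 1, 2, 4, 5: ˌgi:.ˌmuk.ga.ˌfi:.ˌmi:.ˈfri:.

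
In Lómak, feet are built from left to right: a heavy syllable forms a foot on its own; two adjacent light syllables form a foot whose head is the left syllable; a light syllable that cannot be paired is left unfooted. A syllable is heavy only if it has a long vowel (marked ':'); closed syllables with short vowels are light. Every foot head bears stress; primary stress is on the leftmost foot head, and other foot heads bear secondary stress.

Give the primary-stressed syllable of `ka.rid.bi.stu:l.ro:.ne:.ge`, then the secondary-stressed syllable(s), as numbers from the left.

Weights: 1 ka L, 2 rid L, 3 bi L, 4 stu:l H, 5 ro: H, 6 ne: H, 7 ge L.
Parse left to right (heavy = foot alone; LL = one foot; stranded L unfooted): (ˈka.rid) bi (ˈstu:l) (ˈro:) (ˈne:) ge.
Foot heads: 1, 4, 5, 6.
Primary stress on the leftmost head = syllable 1.
Secondary stress on 4, 5, 6: ˈka.rid.bi.ˌstu:l.ˌro:.ˌne:.ge.

primary 1, secondary 4, 5, 6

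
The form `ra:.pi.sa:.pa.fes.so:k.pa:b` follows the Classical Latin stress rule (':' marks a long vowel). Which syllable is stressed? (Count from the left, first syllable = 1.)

Classical Latin: stress the penult if heavy (long vowel or closed), else the antepenult.
Weights: 5 fes H, 6 so:k H, 7 pa:b H.
The penult (syllable 6, so:k) is heavy, so it takes stress.
Stress on syllable 6: ra:.pi.sa:.pa.fes.ˈso:k.pa:b.

6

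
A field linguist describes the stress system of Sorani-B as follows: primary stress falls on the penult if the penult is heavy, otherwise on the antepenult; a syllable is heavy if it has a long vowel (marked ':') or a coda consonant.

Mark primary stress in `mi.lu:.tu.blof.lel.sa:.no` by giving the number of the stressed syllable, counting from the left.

Weights: 5 lel H, 6 sa: H, 7 no L.
The penult (syllable 6, sa:) is heavy, so it takes stress.
Primary stress: syllable 6 → mi.lu:.tu.blof.lel.ˈsa:.no.

6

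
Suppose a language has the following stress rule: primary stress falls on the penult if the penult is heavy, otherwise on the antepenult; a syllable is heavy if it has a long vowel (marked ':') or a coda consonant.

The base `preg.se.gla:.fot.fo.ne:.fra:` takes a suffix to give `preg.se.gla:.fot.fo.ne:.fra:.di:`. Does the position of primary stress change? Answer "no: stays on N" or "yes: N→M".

yes: 6→7

Base `preg.se.gla:.fot.fo.ne:.fra:` (7 syllables):
  Weights: 5 fo L, 6 ne: H, 7 fra: H.
  The penult (syllable 6, ne:) is heavy, so it takes stress.
  → primary stress on syllable 6.
Suffixed `preg.se.gla:.fot.fo.ne:.fra:.di:` (8 syllables):
  Weights: 6 ne: H, 7 fra: H, 8 di: H.
  The penult (syllable 7, fra:) is heavy, so it takes stress.
  → primary stress on syllable 7.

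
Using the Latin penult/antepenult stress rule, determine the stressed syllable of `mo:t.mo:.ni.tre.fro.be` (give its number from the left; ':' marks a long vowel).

Classical Latin: stress the penult if heavy (long vowel or closed), else the antepenult.
Weights: 4 tre L, 5 fro L, 6 be L.
The penult (syllable 5, fro) is light, so stress falls on the antepenult (syllable 4, tre).
Stress on syllable 4: mo:t.mo:.ni.ˈtre.fro.be.

4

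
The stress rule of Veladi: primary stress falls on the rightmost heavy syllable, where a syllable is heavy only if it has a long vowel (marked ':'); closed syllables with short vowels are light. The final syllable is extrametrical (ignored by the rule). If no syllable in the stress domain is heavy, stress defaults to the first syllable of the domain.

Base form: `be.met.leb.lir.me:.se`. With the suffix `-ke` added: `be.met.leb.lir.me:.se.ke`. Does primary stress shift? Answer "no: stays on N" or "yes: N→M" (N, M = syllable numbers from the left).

Base `be.met.leb.lir.me:.se` (6 syllables):
  The final syllable (6, se) is extrametrical; the stress domain is syllables 1–5.
  Weights: 1 be L, 2 met L, 3 leb L, 4 lir L, 5 me: H.
  Heavy syllables in the domain: 5. The rightmost is syllable 5 (me:).
  → primary stress on syllable 5.
Suffixed `be.met.leb.lir.me:.se.ke` (7 syllables):
  The final syllable (7, ke) is extrametrical; the stress domain is syllables 1–6.
  Weights: 1 be L, 2 met L, 3 leb L, 4 lir L, 5 me: H, 6 se L.
  Heavy syllables in the domain: 5. The rightmost is syllable 5 (me:).
  → primary stress on syllable 5.

no: stays on 5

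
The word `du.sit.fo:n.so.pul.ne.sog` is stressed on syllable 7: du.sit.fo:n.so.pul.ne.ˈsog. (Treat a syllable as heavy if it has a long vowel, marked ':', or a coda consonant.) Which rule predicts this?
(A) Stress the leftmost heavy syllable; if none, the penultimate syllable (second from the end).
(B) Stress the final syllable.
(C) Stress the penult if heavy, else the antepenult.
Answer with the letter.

B

Rule A → syllable 2 (observed: 7).
Rule B → syllable 7 ✓.
Rule C → syllable 5 (observed: 7).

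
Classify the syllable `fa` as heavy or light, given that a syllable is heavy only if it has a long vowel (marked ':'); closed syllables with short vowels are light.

`fa`: short vowel, open (no coda). Short vowel → light.

light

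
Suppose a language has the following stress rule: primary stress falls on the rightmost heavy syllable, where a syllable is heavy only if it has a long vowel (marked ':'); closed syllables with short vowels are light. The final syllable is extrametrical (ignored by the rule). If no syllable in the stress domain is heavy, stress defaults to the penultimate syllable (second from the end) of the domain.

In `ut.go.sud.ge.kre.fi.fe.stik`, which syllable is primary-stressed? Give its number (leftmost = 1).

6

The final syllable (8, stik) is extrametrical; the stress domain is syllables 1–7.
Weights: 1 ut L, 2 go L, 3 sud L, 4 ge L, 5 kre L, 6 fi L, 7 fe L.
No heavy syllable in the domain; default to the penultimate syllable (second from the end) of the domain = syllable 6.
Primary stress: syllable 6 → ut.go.sud.ge.kre.ˈfi.fe.stik.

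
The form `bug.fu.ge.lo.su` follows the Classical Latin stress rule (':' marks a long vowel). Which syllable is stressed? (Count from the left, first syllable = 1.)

Classical Latin: stress the penult if heavy (long vowel or closed), else the antepenult.
Weights: 3 ge L, 4 lo L, 5 su L.
The penult (syllable 4, lo) is light, so stress falls on the antepenult (syllable 3, ge).
Stress on syllable 3: bug.fu.ˈge.lo.su.

3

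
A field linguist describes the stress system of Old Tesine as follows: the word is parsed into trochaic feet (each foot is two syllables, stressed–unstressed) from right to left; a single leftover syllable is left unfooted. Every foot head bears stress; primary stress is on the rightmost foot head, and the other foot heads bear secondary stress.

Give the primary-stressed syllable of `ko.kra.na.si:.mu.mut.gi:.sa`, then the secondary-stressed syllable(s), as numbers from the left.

primary 7, secondary 1, 3, 5

Parse right to left into trochaic (ˈσσ) feet: (ˈko.kra) (ˈna.si:) (ˈmu.mut) (ˈgi:.sa).
Foot heads (stressed positions): 1, 3, 5, 7.
End Rule Rightmost: primary stress on the rightmost head = syllable 7.
Secondary stress on 1, 3, 5: ˌko.kra.ˌna.si:.ˌmu.mut.ˈgi:.sa.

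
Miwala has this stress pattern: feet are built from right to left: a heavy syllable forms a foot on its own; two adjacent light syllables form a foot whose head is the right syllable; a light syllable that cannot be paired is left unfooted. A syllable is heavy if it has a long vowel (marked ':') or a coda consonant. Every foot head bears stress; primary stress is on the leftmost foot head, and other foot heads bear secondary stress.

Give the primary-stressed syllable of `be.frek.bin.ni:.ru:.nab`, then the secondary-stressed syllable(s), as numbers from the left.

primary 2, secondary 3, 4, 5, 6

Weights: 1 be L, 2 frek H, 3 bin H, 4 ni: H, 5 ru: H, 6 nab H.
Parse right to left (heavy = foot alone; LL = one foot; stranded L unfooted): be (ˈfrek) (ˈbin) (ˈni:) (ˈru:) (ˈnab).
Foot heads: 2, 3, 4, 5, 6.
Primary stress on the leftmost head = syllable 2.
Secondary stress on 3, 4, 5, 6: be.ˈfrek.ˌbin.ˌni:.ˌru:.ˌnab.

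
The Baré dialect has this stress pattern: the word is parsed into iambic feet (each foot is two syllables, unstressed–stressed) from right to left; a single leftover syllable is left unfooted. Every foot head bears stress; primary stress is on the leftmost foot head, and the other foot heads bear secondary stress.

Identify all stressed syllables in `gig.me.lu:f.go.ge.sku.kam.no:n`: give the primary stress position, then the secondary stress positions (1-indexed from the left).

primary 2, secondary 4, 6, 8

Parse right to left into iambic (σˈσ) feet: (gig.ˈme) (lu:f.ˈgo) (ge.ˈsku) (kam.ˈno:n).
Foot heads (stressed positions): 2, 4, 6, 8.
End Rule Leftmost: primary stress on the leftmost head = syllable 2.
Secondary stress on 4, 6, 8: gig.ˈme.lu:f.ˌgo.ge.ˌsku.kam.ˌno:n.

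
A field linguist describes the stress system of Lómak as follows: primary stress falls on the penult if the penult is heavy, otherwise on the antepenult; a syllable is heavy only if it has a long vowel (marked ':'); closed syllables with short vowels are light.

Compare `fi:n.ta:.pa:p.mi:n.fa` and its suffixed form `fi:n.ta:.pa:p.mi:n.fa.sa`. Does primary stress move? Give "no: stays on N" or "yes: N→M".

Base `fi:n.ta:.pa:p.mi:n.fa` (5 syllables):
  Weights: 3 pa:p H, 4 mi:n H, 5 fa L.
  The penult (syllable 4, mi:n) is heavy, so it takes stress.
  → primary stress on syllable 4.
Suffixed `fi:n.ta:.pa:p.mi:n.fa.sa` (6 syllables):
  Weights: 4 mi:n H, 5 fa L, 6 sa L.
  The penult (syllable 5, fa) is light, so stress falls on the antepenult (syllable 4, mi:n).
  → primary stress on syllable 4.

no: stays on 4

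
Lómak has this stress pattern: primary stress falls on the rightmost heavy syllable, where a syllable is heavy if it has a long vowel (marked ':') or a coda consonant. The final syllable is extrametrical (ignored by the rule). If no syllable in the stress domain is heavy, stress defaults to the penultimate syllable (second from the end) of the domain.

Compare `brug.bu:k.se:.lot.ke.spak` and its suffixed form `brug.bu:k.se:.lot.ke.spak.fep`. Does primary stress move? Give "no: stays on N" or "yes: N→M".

Base `brug.bu:k.se:.lot.ke.spak` (6 syllables):
  The final syllable (6, spak) is extrametrical; the stress domain is syllables 1–5.
  Weights: 1 brug H, 2 bu:k H, 3 se: H, 4 lot H, 5 ke L.
  Heavy syllables in the domain: 1, 2, 3, 4. The rightmost is syllable 4 (lot).
  → primary stress on syllable 4.
Suffixed `brug.bu:k.se:.lot.ke.spak.fep` (7 syllables):
  The final syllable (7, fep) is extrametrical; the stress domain is syllables 1–6.
  Weights: 1 brug H, 2 bu:k H, 3 se: H, 4 lot H, 5 ke L, 6 spak H.
  Heavy syllables in the domain: 1, 2, 3, 4, 6. The rightmost is syllable 6 (spak).
  → primary stress on syllable 6.

yes: 4→6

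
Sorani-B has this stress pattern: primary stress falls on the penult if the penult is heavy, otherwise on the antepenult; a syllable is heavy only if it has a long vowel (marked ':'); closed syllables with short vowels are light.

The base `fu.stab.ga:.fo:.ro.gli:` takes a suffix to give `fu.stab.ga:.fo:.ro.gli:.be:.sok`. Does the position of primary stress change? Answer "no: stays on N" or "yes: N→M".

yes: 4→7

Base `fu.stab.ga:.fo:.ro.gli:` (6 syllables):
  Weights: 4 fo: H, 5 ro L, 6 gli: H.
  The penult (syllable 5, ro) is light, so stress falls on the antepenult (syllable 4, fo:).
  → primary stress on syllable 4.
Suffixed `fu.stab.ga:.fo:.ro.gli:.be:.sok` (8 syllables):
  Weights: 6 gli: H, 7 be: H, 8 sok L.
  The penult (syllable 7, be:) is heavy, so it takes stress.
  → primary stress on syllable 7.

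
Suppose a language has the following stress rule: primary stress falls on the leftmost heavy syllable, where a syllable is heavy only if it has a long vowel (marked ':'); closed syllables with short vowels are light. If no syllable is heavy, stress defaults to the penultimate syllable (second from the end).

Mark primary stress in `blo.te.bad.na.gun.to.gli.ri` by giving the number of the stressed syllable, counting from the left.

7

Weights: 1 blo L, 2 te L, 3 bad L, 4 na L, 5 gun L, 6 to L, 7 gli L, 8 ri L.
No heavy syllable in the domain; default to the penultimate syllable (second from the end) = syllable 7.
Primary stress: syllable 7 → blo.te.bad.na.gun.to.ˈgli.ri.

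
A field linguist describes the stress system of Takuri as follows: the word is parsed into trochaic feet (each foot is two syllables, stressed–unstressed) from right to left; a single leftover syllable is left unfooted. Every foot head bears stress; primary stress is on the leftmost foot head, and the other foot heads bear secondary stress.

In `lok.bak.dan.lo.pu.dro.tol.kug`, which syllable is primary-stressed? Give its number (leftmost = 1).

1

Parse right to left into trochaic (ˈσσ) feet: (ˈlok.bak) (ˈdan.lo) (ˈpu.dro) (ˈtol.kug).
Foot heads (stressed positions): 1, 3, 5, 7.
End Rule Leftmost: primary stress on the leftmost head = syllable 1.
Primary stress: syllable 1 → ˈlok.bak.dan.lo.pu.dro.tol.kug.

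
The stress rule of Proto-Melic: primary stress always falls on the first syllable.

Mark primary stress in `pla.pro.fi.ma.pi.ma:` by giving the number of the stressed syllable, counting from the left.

The word has 6 syllables; the first syllable is syllable 1 (pla).
Primary stress: syllable 1 → ˈpla.pro.fi.ma.pi.ma:.

1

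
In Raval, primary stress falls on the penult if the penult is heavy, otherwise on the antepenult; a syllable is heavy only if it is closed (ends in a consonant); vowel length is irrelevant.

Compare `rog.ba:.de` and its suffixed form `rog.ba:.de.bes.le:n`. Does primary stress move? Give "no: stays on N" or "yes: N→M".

Base `rog.ba:.de` (3 syllables):
  Weights: 1 rog H, 2 ba: L, 3 de L.
  The penult (syllable 2, ba:) is light, so stress falls on the antepenult (syllable 1, rog).
  → primary stress on syllable 1.
Suffixed `rog.ba:.de.bes.le:n` (5 syllables):
  Weights: 3 de L, 4 bes H, 5 le:n H.
  The penult (syllable 4, bes) is heavy, so it takes stress.
  → primary stress on syllable 4.

yes: 1→4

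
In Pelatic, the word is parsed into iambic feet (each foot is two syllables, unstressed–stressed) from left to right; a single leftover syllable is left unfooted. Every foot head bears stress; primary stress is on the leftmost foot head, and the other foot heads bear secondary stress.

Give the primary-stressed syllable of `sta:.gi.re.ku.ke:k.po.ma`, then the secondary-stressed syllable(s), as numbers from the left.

primary 2, secondary 4, 6

Parse left to right into iambic (σˈσ) feet: (sta:.ˈgi) (re.ˈku) (ke:k.ˈpo) ma. Syllable 7 is left unfooted.
Foot heads (stressed positions): 2, 4, 6.
End Rule Leftmost: primary stress on the leftmost head = syllable 2.
Secondary stress on 4, 6: sta:.ˈgi.re.ˌku.ke:k.ˌpo.ma.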